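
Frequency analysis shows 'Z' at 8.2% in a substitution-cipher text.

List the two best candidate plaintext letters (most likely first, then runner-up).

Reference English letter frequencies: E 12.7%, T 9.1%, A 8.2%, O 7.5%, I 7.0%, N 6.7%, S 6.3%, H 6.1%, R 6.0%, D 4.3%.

Step 1: Observed frequency of 'Z' is 8.2%.
Step 2: Compute distances to each reference frequency and sort:
  A (8.2%): difference = 0.0% <-- BEST
  O (7.5%): difference = 0.7% <-- RUNNER-UP
  T (9.1%): difference = 0.9%
  I (7.0%): difference = 1.2%
  N (6.7%): difference = 1.5%
Step 3: Most likely is 'A' (8.2%, diff 0.0%); second most likely is 'O' (7.5%, diff 0.7%).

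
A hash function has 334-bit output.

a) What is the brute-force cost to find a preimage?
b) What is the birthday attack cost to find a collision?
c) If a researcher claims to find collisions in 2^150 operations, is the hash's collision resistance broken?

Step 1: Preimage resistance requires brute-force of 2^334 operations.
Step 2: Collision resistance (birthday bound) = 2^(334/2) = 2^167.
Step 3: The claimed attack costs 2^150 operations.
Step 4: Since 2^150 < 2^167, the claimed attack beats the generic birthday bound, so collision resistance is broken.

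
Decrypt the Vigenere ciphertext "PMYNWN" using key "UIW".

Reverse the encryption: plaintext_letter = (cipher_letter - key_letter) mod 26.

Step 1: Extend key: UIWUIW
Step 2: Decrypt each letter (c - k) mod 26:
  P(15) - U(20) = (15-20) mod 26 = 21 = V
  M(12) - I(8) = (12-8) mod 26 = 4 = E
  Y(24) - W(22) = (24-22) mod 26 = 2 = C
  N(13) - U(20) = (13-20) mod 26 = 19 = T
  W(22) - I(8) = (22-8) mod 26 = 14 = O
  N(13) - W(22) = (13-22) mod 26 = 17 = R
Plaintext: VECTOR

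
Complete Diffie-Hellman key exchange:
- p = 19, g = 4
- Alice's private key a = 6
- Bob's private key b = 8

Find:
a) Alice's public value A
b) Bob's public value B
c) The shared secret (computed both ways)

Step 1: A = g^a mod p = 4^6 mod 19 = 11.
Step 2: B = g^b mod p = 4^8 mod 19 = 5.
Step 3: Alice computes s = B^a mod p = 5^6 mod 19 = 7.
Step 4: Bob computes s = A^b mod p = 11^8 mod 19 = 7.
Both sides agree: shared secret = 7.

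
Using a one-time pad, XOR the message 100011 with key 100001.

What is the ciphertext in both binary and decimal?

Step 1: Write out the XOR operation bit by bit:
  Message: 100011
  Key:     100001
  XOR:     000010
Step 2: Convert to decimal: 000010 = 2.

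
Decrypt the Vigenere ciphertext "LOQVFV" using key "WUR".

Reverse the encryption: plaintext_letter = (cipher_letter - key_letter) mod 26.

Step 1: Extend key: WURWUR
Step 2: Decrypt each letter (c - k) mod 26:
  L(11) - W(22) = (11-22) mod 26 = 15 = P
  O(14) - U(20) = (14-20) mod 26 = 20 = U
  Q(16) - R(17) = (16-17) mod 26 = 25 = Z
  V(21) - W(22) = (21-22) mod 26 = 25 = Z
  F(5) - U(20) = (5-20) mod 26 = 11 = L
  V(21) - R(17) = (21-17) mod 26 = 4 = E
Plaintext: PUZZLE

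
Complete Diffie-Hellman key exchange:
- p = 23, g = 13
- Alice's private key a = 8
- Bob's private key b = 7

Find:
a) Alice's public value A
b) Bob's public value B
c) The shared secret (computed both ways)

Step 1: A = g^a mod p = 13^8 mod 23 = 2.
Step 2: B = g^b mod p = 13^7 mod 23 = 9.
Step 3: Alice computes s = B^a mod p = 9^8 mod 23 = 13.
Step 4: Bob computes s = A^b mod p = 2^7 mod 23 = 13.
Both sides agree: shared secret = 13.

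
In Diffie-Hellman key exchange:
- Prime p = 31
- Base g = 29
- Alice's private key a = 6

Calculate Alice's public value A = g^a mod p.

Step 1: A = g^a mod p = 29^6 mod 31.
  29^1 mod 31 = 29
  29^2 mod 31 = (29 * 29) mod 31 = 4
  29^3 mod 31 = (4 * 29) mod 31 = 23
  29^4 mod 31 = (23 * 29) mod 31 = 16
  29^5 mod 31 = (16 * 29) mod 31 = 30
  29^6 mod 31 = (30 * 29) mod 31 = 2
Result: A = 2.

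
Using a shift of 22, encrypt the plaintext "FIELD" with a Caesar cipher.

Step 1: For each letter, shift forward by 22 positions (mod 26).
  F (position 5) -> position (5+22) mod 26 = 1 -> B
  I (position 8) -> position (8+22) mod 26 = 4 -> E
  E (position 4) -> position (4+22) mod 26 = 0 -> A
  L (position 11) -> position (11+22) mod 26 = 7 -> H
  D (position 3) -> position (3+22) mod 26 = 25 -> Z
Result: BEAHZ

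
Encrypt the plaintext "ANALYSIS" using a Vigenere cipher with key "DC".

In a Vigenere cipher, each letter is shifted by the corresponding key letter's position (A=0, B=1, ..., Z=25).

Step 1: Repeat key to match plaintext length:
  Plaintext: ANALYSIS
  Key:       DCDCDCDC
Step 2: Encrypt each letter:
  A(0) + D(3) = (0+3) mod 26 = 3 = D
  N(13) + C(2) = (13+2) mod 26 = 15 = P
  A(0) + D(3) = (0+3) mod 26 = 3 = D
  L(11) + C(2) = (11+2) mod 26 = 13 = N
  Y(24) + D(3) = (24+3) mod 26 = 1 = B
  S(18) + C(2) = (18+2) mod 26 = 20 = U
  I(8) + D(3) = (8+3) mod 26 = 11 = L
  S(18) + C(2) = (18+2) mod 26 = 20 = U
Ciphertext: DPDNBULU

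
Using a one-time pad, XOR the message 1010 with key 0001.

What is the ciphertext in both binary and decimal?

Step 1: Write out the XOR operation bit by bit:
  Message: 1010
  Key:     0001
  XOR:     1011
Step 2: Convert to decimal: 1011 = 11.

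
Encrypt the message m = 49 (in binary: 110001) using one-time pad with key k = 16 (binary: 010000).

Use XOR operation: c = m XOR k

Step 1: Write out the XOR operation bit by bit:
  Message: 110001
  Key:     010000
  XOR:     100001
Step 2: Convert to decimal: 100001 = 33.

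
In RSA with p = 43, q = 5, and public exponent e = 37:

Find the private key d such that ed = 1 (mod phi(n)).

Step 1: n = 43 * 5 = 215.
Step 2: phi(n) = 42 * 4 = 168.
Step 3: Find d such that 37 * d = 1 (mod 168).
Step 4: d = 37^(-1) mod 168 = 109.
Verification: 37 * 109 = 4033 = 24 * 168 + 1.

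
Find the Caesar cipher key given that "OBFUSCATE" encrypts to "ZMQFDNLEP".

Step 1: Compare first letters: O (position 14) -> Z (position 25).
Step 2: Shift = (25 - 14) mod 26 = 11.
The shift value is 11.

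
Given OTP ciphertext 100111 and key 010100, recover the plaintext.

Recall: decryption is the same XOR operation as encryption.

Step 1: XOR ciphertext with key:
  Ciphertext: 100111
  Key:        010100
  XOR:        110011
Step 2: Plaintext = 110011 = 51 in decimal.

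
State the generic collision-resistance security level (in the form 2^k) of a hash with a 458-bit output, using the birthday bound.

Step 1: The birthday paradox gives collision probability ~50% after sqrt(2^n) = 2^(n/2) hashes.
Step 2: For 458-bit output: 2^(458/2) = 2^229.
Step 3: Approximately 2^229 hash computations needed.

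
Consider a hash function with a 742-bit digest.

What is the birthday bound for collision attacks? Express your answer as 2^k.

Step 1: The birthday paradox gives collision probability ~50% after sqrt(2^n) = 2^(n/2) hashes.
Step 2: For 742-bit output: 2^(742/2) = 2^371.
Step 3: Approximately 2^371 hash computations needed.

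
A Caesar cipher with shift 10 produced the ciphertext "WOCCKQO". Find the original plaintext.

Step 1: Reverse the shift by subtracting 10 from each letter position.
  W (position 22) -> position (22-10) mod 26 = 12 -> M
  O (position 14) -> position (14-10) mod 26 = 4 -> E
  C (position 2) -> position (2-10) mod 26 = 18 -> S
  C (position 2) -> position (2-10) mod 26 = 18 -> S
  K (position 10) -> position (10-10) mod 26 = 0 -> A
  Q (position 16) -> position (16-10) mod 26 = 6 -> G
  O (position 14) -> position (14-10) mod 26 = 4 -> E
Decrypted message: MESSAGE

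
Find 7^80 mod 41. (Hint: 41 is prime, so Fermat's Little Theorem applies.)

Step 1: Since 41 is prime, by Fermat's Little Theorem: 7^40 = 1 (mod 41).
Step 2: Reduce exponent: 80 mod 40 = 0.
Step 3: So 7^80 = 7^0 (mod 41).
Step 4: 7^0 mod 41 = 1.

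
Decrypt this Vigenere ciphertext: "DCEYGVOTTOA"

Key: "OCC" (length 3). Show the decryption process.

Step 1: Key 'OCC' has length 3. Extended key: OCCOCCOCCOC
Step 2: Decrypt each position:
  D(3) - O(14) = 15 = P
  C(2) - C(2) = 0 = A
  E(4) - C(2) = 2 = C
  Y(24) - O(14) = 10 = K
  G(6) - C(2) = 4 = E
  V(21) - C(2) = 19 = T
  O(14) - O(14) = 0 = A
  T(19) - C(2) = 17 = R
  T(19) - C(2) = 17 = R
  O(14) - O(14) = 0 = A
  A(0) - C(2) = 24 = Y
Plaintext: PACKETARRAY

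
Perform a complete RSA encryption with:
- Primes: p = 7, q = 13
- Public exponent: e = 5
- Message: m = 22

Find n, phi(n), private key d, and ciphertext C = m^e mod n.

Step 1: n = 7 * 13 = 91.
Step 2: phi(n) = (7-1)(13-1) = 6 * 12 = 72.
Step 3: Find d = 5^(-1) mod 72 = 29.
  Verify: 5 * 29 = 145 = 1 (mod 72).
Step 4: C = 22^5 mod 91 = 29.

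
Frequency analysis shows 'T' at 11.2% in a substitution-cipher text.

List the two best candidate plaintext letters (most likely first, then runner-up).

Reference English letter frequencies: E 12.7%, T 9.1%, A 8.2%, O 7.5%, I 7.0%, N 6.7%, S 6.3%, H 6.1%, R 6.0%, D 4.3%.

Step 1: Observed frequency of 'T' is 11.2%.
Step 2: Compute distances to each reference frequency and sort:
  E (12.7%): difference = 1.5% <-- BEST
  T (9.1%): difference = 2.1% <-- RUNNER-UP
  A (8.2%): difference = 3.0%
  O (7.5%): difference = 3.7%
  I (7.0%): difference = 4.2%
Step 3: Most likely is 'E' (12.7%, diff 1.5%); second most likely is 'T' (9.1%, diff 2.1%).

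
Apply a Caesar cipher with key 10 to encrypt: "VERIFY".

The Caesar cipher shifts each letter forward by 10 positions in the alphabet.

Step 1: For each letter, shift forward by 10 positions (mod 26).
  V (position 21) -> position (21+10) mod 26 = 5 -> F
  E (position 4) -> position (4+10) mod 26 = 14 -> O
  R (position 17) -> position (17+10) mod 26 = 1 -> B
  I (position 8) -> position (8+10) mod 26 = 18 -> S
  F (position 5) -> position (5+10) mod 26 = 15 -> P
  Y (position 24) -> position (24+10) mod 26 = 8 -> I
Result: FOBSPI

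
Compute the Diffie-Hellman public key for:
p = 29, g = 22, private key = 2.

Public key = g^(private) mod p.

Step 1: A = g^a mod p = 22^2 mod 29.
  22^1 mod 29 = 22
  22^2 mod 29 = (22 * 22) mod 29 = 20
Result: A = 20.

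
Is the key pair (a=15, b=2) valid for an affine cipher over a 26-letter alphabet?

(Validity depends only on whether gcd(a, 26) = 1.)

Step 1: Compute gcd(15, 26).
Step 2: gcd(15, 26) = 1.
Since gcd = 1, 15 is coprime with 26, so it is a valid key.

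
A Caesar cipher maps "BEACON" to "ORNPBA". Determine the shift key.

Step 1: Compare first letters: B (position 1) -> O (position 14).
Step 2: Shift = (14 - 1) mod 26 = 13.
The shift value is 13.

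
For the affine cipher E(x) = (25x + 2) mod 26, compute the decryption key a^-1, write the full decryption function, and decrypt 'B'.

Step 1: Find a^-1, the modular inverse of 25 mod 26.
Step 2: We need 25 * a^-1 = 1 (mod 26).
Step 3: 25 * 25 = 625 = 24 * 26 + 1, so a^-1 = 25.
Step 4: D(y) = 25(y - 2) mod 26.
Step 5: Apply to 'B' (y = 1): D(1) = 25 * (1 - 2) mod 26 = 25 * -1 mod 26 = 1 -> 'B'.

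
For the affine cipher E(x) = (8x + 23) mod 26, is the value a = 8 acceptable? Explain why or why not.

Step 1: Compute gcd(8, 26).
Step 2: gcd(8, 26) = 2.
Since gcd = 2 != 1, 8 shares a common factor with 26, so it cannot be used.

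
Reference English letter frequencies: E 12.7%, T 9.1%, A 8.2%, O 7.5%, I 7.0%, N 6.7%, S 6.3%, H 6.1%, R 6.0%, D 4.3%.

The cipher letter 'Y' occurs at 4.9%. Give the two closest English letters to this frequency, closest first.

Step 1: Observed frequency of 'Y' is 4.9%.
Step 2: Compute distances to each reference frequency and sort:
  D (4.3%): difference = 0.6% <-- BEST
  R (6.0%): difference = 1.1% <-- RUNNER-UP
  H (6.1%): difference = 1.2%
  S (6.3%): difference = 1.4%
  N (6.7%): difference = 1.8%
Step 3: Most likely is 'D' (4.3%, diff 0.6%); second most likely is 'R' (6.0%, diff 1.1%).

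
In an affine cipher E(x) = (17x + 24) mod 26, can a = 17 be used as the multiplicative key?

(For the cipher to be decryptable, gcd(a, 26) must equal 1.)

Step 1: Compute gcd(17, 26).
Step 2: gcd(17, 26) = 1.
Since gcd = 1, 17 is coprime with 26, so it is a valid key.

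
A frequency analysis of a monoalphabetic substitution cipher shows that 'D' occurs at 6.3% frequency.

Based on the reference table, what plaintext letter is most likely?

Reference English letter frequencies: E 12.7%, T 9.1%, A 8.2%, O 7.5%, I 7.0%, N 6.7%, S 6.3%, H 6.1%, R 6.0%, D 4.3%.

Step 1: The observed frequency is 6.3%.
Step 2: Compare with English frequencies:
  E: 12.7% (difference: 6.4%)
  T: 9.1% (difference: 2.8%)
  A: 8.2% (difference: 1.9%)
  O: 7.5% (difference: 1.2%)
  I: 7.0% (difference: 0.7%)
  N: 6.7% (difference: 0.4%)
  S: 6.3% (difference: 0.0%) <-- closest
  H: 6.1% (difference: 0.2%)
  R: 6.0% (difference: 0.3%)
  D: 4.3% (difference: 2.0%)
Step 3: 'D' most likely represents 'S' (frequency 6.3%).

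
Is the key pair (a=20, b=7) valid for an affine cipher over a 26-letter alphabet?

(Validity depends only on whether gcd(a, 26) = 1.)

Step 1: Compute gcd(20, 26).
Step 2: gcd(20, 26) = 2.
Since gcd = 2 != 1, 20 shares a common factor with 26, so it cannot be used.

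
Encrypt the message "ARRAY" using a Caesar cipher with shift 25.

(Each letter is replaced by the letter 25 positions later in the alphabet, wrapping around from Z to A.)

Step 1: For each letter, shift forward by 25 positions (mod 26).
  A (position 0) -> position (0+25) mod 26 = 25 -> Z
  R (position 17) -> position (17+25) mod 26 = 16 -> Q
  R (position 17) -> position (17+25) mod 26 = 16 -> Q
  A (position 0) -> position (0+25) mod 26 = 25 -> Z
  Y (position 24) -> position (24+25) mod 26 = 23 -> X
Result: ZQQZX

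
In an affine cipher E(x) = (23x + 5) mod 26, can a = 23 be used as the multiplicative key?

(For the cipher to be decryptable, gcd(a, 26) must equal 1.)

Step 1: Compute gcd(23, 26).
Step 2: gcd(23, 26) = 1.
Since gcd = 1, 23 is coprime with 26, so it is a valid key.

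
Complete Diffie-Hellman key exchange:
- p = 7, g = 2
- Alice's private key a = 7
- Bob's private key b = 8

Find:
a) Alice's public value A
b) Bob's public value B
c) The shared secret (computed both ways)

Step 1: A = g^a mod p = 2^7 mod 7 = 2.
Step 2: B = g^b mod p = 2^8 mod 7 = 4.
Step 3: Alice computes s = B^a mod p = 4^7 mod 7 = 4.
Step 4: Bob computes s = A^b mod p = 2^8 mod 7 = 4.
Both sides agree: shared secret = 4.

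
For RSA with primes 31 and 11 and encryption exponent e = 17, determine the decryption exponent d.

Step 1: n = 31 * 11 = 341.
Step 2: phi(n) = 30 * 10 = 300.
Step 3: Find d such that 17 * d = 1 (mod 300).
Step 4: d = 17^(-1) mod 300 = 53.
Verification: 17 * 53 = 901 = 3 * 300 + 1.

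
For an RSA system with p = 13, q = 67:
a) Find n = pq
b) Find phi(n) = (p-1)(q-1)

Step 1: n = p * q = 13 * 67 = 871.
Step 2: phi(n) = (p-1)(q-1) = 12 * 66 = 792.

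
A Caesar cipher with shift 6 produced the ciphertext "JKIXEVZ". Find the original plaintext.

Step 1: Reverse the shift by subtracting 6 from each letter position.
  J (position 9) -> position (9-6) mod 26 = 3 -> D
  K (position 10) -> position (10-6) mod 26 = 4 -> E
  I (position 8) -> position (8-6) mod 26 = 2 -> C
  X (position 23) -> position (23-6) mod 26 = 17 -> R
  E (position 4) -> position (4-6) mod 26 = 24 -> Y
  V (position 21) -> position (21-6) mod 26 = 15 -> P
  Z (position 25) -> position (25-6) mod 26 = 19 -> T
Decrypted message: DECRYPT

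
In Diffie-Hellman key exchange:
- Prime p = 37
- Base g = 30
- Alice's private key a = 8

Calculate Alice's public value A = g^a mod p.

Step 1: A = g^a mod p = 30^8 mod 37.
  30^1 mod 37 = 30
  30^2 mod 37 = (30 * 30) mod 37 = 12
  30^3 mod 37 = (12 * 30) mod 37 = 27
  30^4 mod 37 = (27 * 30) mod 37 = 33
  30^5 mod 37 = (33 * 30) mod 37 = 28
  30^6 mod 37 = (28 * 30) mod 37 = 26
  30^7 mod 37 = (26 * 30) mod 37 = 3
  30^8 mod 37 = (3 * 30) mod 37 = 16
Result: A = 16.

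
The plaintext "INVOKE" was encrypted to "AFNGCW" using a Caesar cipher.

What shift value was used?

Step 1: Compare first letters: I (position 8) -> A (position 0).
Step 2: Shift = (0 - 8) mod 26 = 18.
The shift value is 18.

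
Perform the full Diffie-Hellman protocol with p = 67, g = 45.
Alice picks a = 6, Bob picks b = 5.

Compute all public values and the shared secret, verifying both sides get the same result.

Step 1: A = g^a mod p = 45^6 mod 67 = 25.
Step 2: B = g^b mod p = 45^5 mod 67 = 8.
Step 3: Alice computes s = B^a mod p = 8^6 mod 67 = 40.
Step 4: Bob computes s = A^b mod p = 25^5 mod 67 = 40.
Both sides agree: shared secret = 40.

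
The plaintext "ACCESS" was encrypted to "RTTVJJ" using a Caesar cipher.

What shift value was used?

Step 1: Compare first letters: A (position 0) -> R (position 17).
Step 2: Shift = (17 - 0) mod 26 = 17.
The shift value is 17.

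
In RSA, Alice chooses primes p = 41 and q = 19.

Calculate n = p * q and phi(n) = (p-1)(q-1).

Step 1: n = p * q = 41 * 19 = 779.
Step 2: phi(n) = (p-1)(q-1) = 40 * 18 = 720.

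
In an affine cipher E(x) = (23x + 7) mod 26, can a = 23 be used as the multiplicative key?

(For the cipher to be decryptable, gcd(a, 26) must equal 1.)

Step 1: Compute gcd(23, 26).
Step 2: gcd(23, 26) = 1.
Since gcd = 1, 23 is coprime with 26, so it is a valid key.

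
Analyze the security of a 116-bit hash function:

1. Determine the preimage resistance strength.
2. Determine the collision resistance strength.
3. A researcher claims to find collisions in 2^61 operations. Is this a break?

Step 1: Preimage resistance requires brute-force of 2^116 operations.
Step 2: Collision resistance (birthday bound) = 2^(116/2) = 2^58.
Step 3: The claimed attack costs 2^61 operations.
Step 4: Since 2^61 >= 2^58, the claimed attack is no faster than the generic birthday attack, so this does not break collision resistance.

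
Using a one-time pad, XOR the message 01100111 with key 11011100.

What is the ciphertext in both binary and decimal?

Step 1: Write out the XOR operation bit by bit:
  Message: 01100111
  Key:     11011100
  XOR:     10111011
Step 2: Convert to decimal: 10111011 = 187.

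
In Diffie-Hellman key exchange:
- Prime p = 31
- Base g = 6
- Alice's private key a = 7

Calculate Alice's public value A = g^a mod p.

Step 1: A = g^a mod p = 6^7 mod 31.
  6^1 mod 31 = 6
  6^2 mod 31 = (6 * 6) mod 31 = 5
  6^3 mod 31 = (5 * 6) mod 31 = 30
  6^4 mod 31 = (30 * 6) mod 31 = 25
  6^5 mod 31 = (25 * 6) mod 31 = 26
  6^6 mod 31 = (26 * 6) mod 31 = 1
  6^7 mod 31 = (1 * 6) mod 31 = 6
Result: A = 6.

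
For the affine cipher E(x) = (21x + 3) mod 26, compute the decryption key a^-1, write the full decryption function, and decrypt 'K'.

Step 1: Find a^-1, the modular inverse of 21 mod 26.
Step 2: We need 21 * a^-1 = 1 (mod 26).
Step 3: 21 * 5 = 105 = 4 * 26 + 1, so a^-1 = 5.
Step 4: D(y) = 5(y - 3) mod 26.
Step 5: Apply to 'K' (y = 10): D(10) = 5 * (10 - 3) mod 26 = 5 * 7 mod 26 = 9 -> 'J'.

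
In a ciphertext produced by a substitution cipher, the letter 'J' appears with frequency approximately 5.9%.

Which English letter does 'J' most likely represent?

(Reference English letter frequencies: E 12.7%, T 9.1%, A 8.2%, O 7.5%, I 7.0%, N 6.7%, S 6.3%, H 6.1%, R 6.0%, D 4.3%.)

Step 1: The observed frequency is 5.9%.
Step 2: Compare with English frequencies:
  E: 12.7% (difference: 6.8%)
  T: 9.1% (difference: 3.2%)
  A: 8.2% (difference: 2.3%)
  O: 7.5% (difference: 1.6%)
  I: 7.0% (difference: 1.1%)
  N: 6.7% (difference: 0.8%)
  S: 6.3% (difference: 0.4%)
  H: 6.1% (difference: 0.2%)
  R: 6.0% (difference: 0.1%) <-- closest
  D: 4.3% (difference: 1.6%)
Step 3: 'J' most likely represents 'R' (frequency 6.0%).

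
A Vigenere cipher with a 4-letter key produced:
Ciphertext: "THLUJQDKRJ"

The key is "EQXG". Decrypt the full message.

Step 1: Key 'EQXG' has length 4. Extended key: EQXGEQXGEQ
Step 2: Decrypt each position:
  T(19) - E(4) = 15 = P
  H(7) - Q(16) = 17 = R
  L(11) - X(23) = 14 = O
  U(20) - G(6) = 14 = O
  J(9) - E(4) = 5 = F
  Q(16) - Q(16) = 0 = A
  D(3) - X(23) = 6 = G
  K(10) - G(6) = 4 = E
  R(17) - E(4) = 13 = N
  J(9) - Q(16) = 19 = T
Plaintext: PROOFAGENT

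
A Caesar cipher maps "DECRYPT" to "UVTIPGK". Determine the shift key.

Step 1: Compare first letters: D (position 3) -> U (position 20).
Step 2: Shift = (20 - 3) mod 26 = 17.
The shift value is 17.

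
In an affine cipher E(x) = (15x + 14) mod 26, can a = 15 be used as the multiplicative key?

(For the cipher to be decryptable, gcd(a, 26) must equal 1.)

Step 1: Compute gcd(15, 26).
Step 2: gcd(15, 26) = 1.
Since gcd = 1, 15 is coprime with 26, so it is a valid key.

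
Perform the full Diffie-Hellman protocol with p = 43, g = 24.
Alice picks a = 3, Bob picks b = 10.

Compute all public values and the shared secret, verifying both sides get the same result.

Step 1: A = g^a mod p = 24^3 mod 43 = 21.
Step 2: B = g^b mod p = 24^10 mod 43 = 40.
Step 3: Alice computes s = B^a mod p = 40^3 mod 43 = 16.
Step 4: Bob computes s = A^b mod p = 21^10 mod 43 = 16.
Both sides agree: shared secret = 16.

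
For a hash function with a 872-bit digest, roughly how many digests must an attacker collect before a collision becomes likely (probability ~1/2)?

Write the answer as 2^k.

Step 1: The birthday paradox gives collision probability ~50% after sqrt(2^n) = 2^(n/2) hashes.
Step 2: For 872-bit output: 2^(872/2) = 2^436.
Step 3: Approximately 2^436 hash computations needed.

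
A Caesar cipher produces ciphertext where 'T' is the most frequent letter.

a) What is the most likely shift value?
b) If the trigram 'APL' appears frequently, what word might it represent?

Step 1: In English, 'E' is the most frequent letter (12.7%).
Step 2: The most frequent ciphertext letter is 'T' (position 19).
Step 3: Shift = (19 - 4) mod 26 = 15.
Step 4: Decrypt 'APL' by shifting back 15:
  A -> L
  P -> A
  L -> W
Step 5: 'APL' decrypts to 'LAW'.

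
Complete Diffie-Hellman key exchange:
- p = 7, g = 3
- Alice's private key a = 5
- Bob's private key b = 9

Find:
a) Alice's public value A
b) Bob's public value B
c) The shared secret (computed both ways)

Step 1: A = g^a mod p = 3^5 mod 7 = 5.
Step 2: B = g^b mod p = 3^9 mod 7 = 6.
Step 3: Alice computes s = B^a mod p = 6^5 mod 7 = 6.
Step 4: Bob computes s = A^b mod p = 5^9 mod 7 = 6.
Both sides agree: shared secret = 6.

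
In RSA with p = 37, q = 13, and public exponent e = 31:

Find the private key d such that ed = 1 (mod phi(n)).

Step 1: n = 37 * 13 = 481.
Step 2: phi(n) = 36 * 12 = 432.
Step 3: Find d such that 31 * d = 1 (mod 432).
Step 4: d = 31^(-1) mod 432 = 223.
Verification: 31 * 223 = 6913 = 16 * 432 + 1.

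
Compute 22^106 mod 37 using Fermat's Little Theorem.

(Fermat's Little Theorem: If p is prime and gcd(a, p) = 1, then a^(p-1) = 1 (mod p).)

Step 1: Since 37 is prime, by Fermat's Little Theorem: 22^36 = 1 (mod 37).
Step 2: Reduce exponent: 106 mod 36 = 34.
Step 3: So 22^106 = 22^34 (mod 37).
Step 4: 22^34 mod 37 = 25.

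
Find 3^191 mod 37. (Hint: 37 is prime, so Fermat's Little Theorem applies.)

Step 1: Since 37 is prime, by Fermat's Little Theorem: 3^36 = 1 (mod 37).
Step 2: Reduce exponent: 191 mod 36 = 11.
Step 3: So 3^191 = 3^11 (mod 37).
Step 4: 3^11 mod 37 = 28.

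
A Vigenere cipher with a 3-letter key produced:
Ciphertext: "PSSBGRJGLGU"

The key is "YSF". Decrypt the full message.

Step 1: Key 'YSF' has length 3. Extended key: YSFYSFYSFYS
Step 2: Decrypt each position:
  P(15) - Y(24) = 17 = R
  S(18) - S(18) = 0 = A
  S(18) - F(5) = 13 = N
  B(1) - Y(24) = 3 = D
  G(6) - S(18) = 14 = O
  R(17) - F(5) = 12 = M
  J(9) - Y(24) = 11 = L
  G(6) - S(18) = 14 = O
  L(11) - F(5) = 6 = G
  G(6) - Y(24) = 8 = I
  U(20) - S(18) = 2 = C
Plaintext: RANDOMLOGIC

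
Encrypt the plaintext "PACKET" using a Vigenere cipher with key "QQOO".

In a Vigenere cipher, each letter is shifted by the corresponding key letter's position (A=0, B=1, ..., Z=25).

Step 1: Repeat key to match plaintext length:
  Plaintext: PACKET
  Key:       QQOOQQ
Step 2: Encrypt each letter:
  P(15) + Q(16) = (15+16) mod 26 = 5 = F
  A(0) + Q(16) = (0+16) mod 26 = 16 = Q
  C(2) + O(14) = (2+14) mod 26 = 16 = Q
  K(10) + O(14) = (10+14) mod 26 = 24 = Y
  E(4) + Q(16) = (4+16) mod 26 = 20 = U
  T(19) + Q(16) = (19+16) mod 26 = 9 = J
Ciphertext: FQQYUJ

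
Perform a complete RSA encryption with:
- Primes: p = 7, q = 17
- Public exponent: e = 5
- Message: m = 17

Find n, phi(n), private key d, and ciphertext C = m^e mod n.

Step 1: n = 7 * 17 = 119.
Step 2: phi(n) = (7-1)(17-1) = 6 * 16 = 96.
Step 3: Find d = 5^(-1) mod 96 = 77.
  Verify: 5 * 77 = 385 = 1 (mod 96).
Step 4: C = 17^5 mod 119 = 68.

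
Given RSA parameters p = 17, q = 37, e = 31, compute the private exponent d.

Step 1: n = 17 * 37 = 629.
Step 2: phi(n) = 16 * 36 = 576.
Step 3: Find d such that 31 * d = 1 (mod 576).
Step 4: d = 31^(-1) mod 576 = 223.
Verification: 31 * 223 = 6913 = 12 * 576 + 1.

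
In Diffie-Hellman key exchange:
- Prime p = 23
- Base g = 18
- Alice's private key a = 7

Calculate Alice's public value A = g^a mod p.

Step 1: A = g^a mod p = 18^7 mod 23.
  18^1 mod 23 = 18
  18^2 mod 23 = (18 * 18) mod 23 = 2
  18^3 mod 23 = (2 * 18) mod 23 = 13
  18^4 mod 23 = (13 * 18) mod 23 = 4
  18^5 mod 23 = (4 * 18) mod 23 = 3
  18^6 mod 23 = (3 * 18) mod 23 = 8
  18^7 mod 23 = (8 * 18) mod 23 = 6
Result: A = 6.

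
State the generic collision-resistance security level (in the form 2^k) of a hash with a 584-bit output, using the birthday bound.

Step 1: The birthday paradox gives collision probability ~50% after sqrt(2^n) = 2^(n/2) hashes.
Step 2: For 584-bit output: 2^(584/2) = 2^292.
Step 3: Approximately 2^292 hash computations needed.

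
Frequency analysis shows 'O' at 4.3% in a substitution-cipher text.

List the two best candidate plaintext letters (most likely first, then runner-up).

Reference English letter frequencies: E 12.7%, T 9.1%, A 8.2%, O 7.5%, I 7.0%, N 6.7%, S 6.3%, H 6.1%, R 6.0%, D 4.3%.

Step 1: Observed frequency of 'O' is 4.3%.
Step 2: Compute distances to each reference frequency and sort:
  D (4.3%): difference = 0.0% <-- BEST
  R (6.0%): difference = 1.7% <-- RUNNER-UP
  H (6.1%): difference = 1.8%
  S (6.3%): difference = 2.0%
  N (6.7%): difference = 2.4%
Step 3: Most likely is 'D' (4.3%, diff 0.0%); second most likely is 'R' (6.0%, diff 1.7%).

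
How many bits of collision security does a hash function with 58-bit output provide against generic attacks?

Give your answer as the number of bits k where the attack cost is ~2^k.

Step 1: The hash has a 58-bit output.
Step 2: Collision resistance means it should be infeasible to find any x != y with h(x) = h(y).
By the birthday bound, a generic collision search succeeds after about sqrt(2^58) = 2^(58/2) = 2^29 evaluations.
Step 3: Security level = 29 bits.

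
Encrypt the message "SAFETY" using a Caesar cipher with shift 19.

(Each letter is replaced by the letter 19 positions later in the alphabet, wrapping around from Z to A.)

Step 1: For each letter, shift forward by 19 positions (mod 26).
  S (position 18) -> position (18+19) mod 26 = 11 -> L
  A (position 0) -> position (0+19) mod 26 = 19 -> T
  F (position 5) -> position (5+19) mod 26 = 24 -> Y
  E (position 4) -> position (4+19) mod 26 = 23 -> X
  T (position 19) -> position (19+19) mod 26 = 12 -> M
  Y (position 24) -> position (24+19) mod 26 = 17 -> R
Result: LTYXMR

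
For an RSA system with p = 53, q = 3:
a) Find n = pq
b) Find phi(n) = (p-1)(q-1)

Step 1: n = p * q = 53 * 3 = 159.
Step 2: phi(n) = (p-1)(q-1) = 52 * 2 = 104.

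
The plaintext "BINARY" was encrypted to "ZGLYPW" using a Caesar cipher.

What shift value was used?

Step 1: Compare first letters: B (position 1) -> Z (position 25).
Step 2: Shift = (25 - 1) mod 26 = 24.
The shift value is 24.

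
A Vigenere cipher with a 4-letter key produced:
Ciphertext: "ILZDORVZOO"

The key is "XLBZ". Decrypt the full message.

Step 1: Key 'XLBZ' has length 4. Extended key: XLBZXLBZXL
Step 2: Decrypt each position:
  I(8) - X(23) = 11 = L
  L(11) - L(11) = 0 = A
  Z(25) - B(1) = 24 = Y
  D(3) - Z(25) = 4 = E
  O(14) - X(23) = 17 = R
  R(17) - L(11) = 6 = G
  V(21) - B(1) = 20 = U
  Z(25) - Z(25) = 0 = A
  O(14) - X(23) = 17 = R
  O(14) - L(11) = 3 = D
Plaintext: LAYERGUARD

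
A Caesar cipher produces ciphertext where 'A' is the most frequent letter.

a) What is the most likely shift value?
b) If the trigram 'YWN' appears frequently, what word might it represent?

Step 1: In English, 'E' is the most frequent letter (12.7%).
Step 2: The most frequent ciphertext letter is 'A' (position 0).
Step 3: Shift = (0 - 4) mod 26 = 22.
Step 4: Decrypt 'YWN' by shifting back 22:
  Y -> C
  W -> A
  N -> R
Step 5: 'YWN' decrypts to 'CAR'.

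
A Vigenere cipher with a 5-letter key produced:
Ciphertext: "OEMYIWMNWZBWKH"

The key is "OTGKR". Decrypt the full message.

Step 1: Key 'OTGKR' has length 5. Extended key: OTGKROTGKROTGK
Step 2: Decrypt each position:
  O(14) - O(14) = 0 = A
  E(4) - T(19) = 11 = L
  M(12) - G(6) = 6 = G
  Y(24) - K(10) = 14 = O
  I(8) - R(17) = 17 = R
  W(22) - O(14) = 8 = I
  M(12) - T(19) = 19 = T
  N(13) - G(6) = 7 = H
  W(22) - K(10) = 12 = M
  Z(25) - R(17) = 8 = I
  B(1) - O(14) = 13 = N
  W(22) - T(19) = 3 = D
  K(10) - G(6) = 4 = E
  H(7) - K(10) = 23 = X
Plaintext: ALGORITHMINDEX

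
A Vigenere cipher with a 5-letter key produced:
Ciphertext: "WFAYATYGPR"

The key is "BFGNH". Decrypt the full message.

Step 1: Key 'BFGNH' has length 5. Extended key: BFGNHBFGNH
Step 2: Decrypt each position:
  W(22) - B(1) = 21 = V
  F(5) - F(5) = 0 = A
  A(0) - G(6) = 20 = U
  Y(24) - N(13) = 11 = L
  A(0) - H(7) = 19 = T
  T(19) - B(1) = 18 = S
  Y(24) - F(5) = 19 = T
  G(6) - G(6) = 0 = A
  P(15) - N(13) = 2 = C
  R(17) - H(7) = 10 = K
Plaintext: VAULTSTACK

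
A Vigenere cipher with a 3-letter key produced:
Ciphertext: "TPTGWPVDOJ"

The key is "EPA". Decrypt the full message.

Step 1: Key 'EPA' has length 3. Extended key: EPAEPAEPAE
Step 2: Decrypt each position:
  T(19) - E(4) = 15 = P
  P(15) - P(15) = 0 = A
  T(19) - A(0) = 19 = T
  G(6) - E(4) = 2 = C
  W(22) - P(15) = 7 = H
  P(15) - A(0) = 15 = P
  V(21) - E(4) = 17 = R
  D(3) - P(15) = 14 = O
  O(14) - A(0) = 14 = O
  J(9) - E(4) = 5 = F
Plaintext: PATCHPROOF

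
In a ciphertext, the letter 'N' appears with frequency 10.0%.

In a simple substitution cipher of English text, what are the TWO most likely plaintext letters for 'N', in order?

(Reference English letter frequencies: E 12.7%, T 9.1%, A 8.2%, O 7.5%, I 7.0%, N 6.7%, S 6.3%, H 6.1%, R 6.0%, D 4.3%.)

Step 1: Observed frequency of 'N' is 10.0%.
Step 2: Compute distances to each reference frequency and sort:
  T (9.1%): difference = 0.9% <-- BEST
  A (8.2%): difference = 1.8% <-- RUNNER-UP
  O (7.5%): difference = 2.5%
  E (12.7%): difference = 2.7%
  I (7.0%): difference = 3.0%
Step 3: Most likely is 'T' (9.1%, diff 0.9%); second most likely is 'A' (8.2%, diff 1.8%).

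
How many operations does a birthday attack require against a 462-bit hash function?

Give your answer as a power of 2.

Step 1: The birthday paradox gives collision probability ~50% after sqrt(2^n) = 2^(n/2) hashes.
Step 2: For 462-bit output: 2^(462/2) = 2^231.
Step 3: Approximately 2^231 hash computations needed.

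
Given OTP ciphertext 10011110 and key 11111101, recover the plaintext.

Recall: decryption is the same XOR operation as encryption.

Step 1: XOR ciphertext with key:
  Ciphertext: 10011110
  Key:        11111101
  XOR:        01100011
Step 2: Plaintext = 01100011 = 99 in decimal.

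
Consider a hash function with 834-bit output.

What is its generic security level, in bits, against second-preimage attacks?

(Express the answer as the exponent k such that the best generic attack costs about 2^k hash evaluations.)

Step 1: The hash has a 834-bit output.
Step 2: Second-preimage resistance means: given a specific input x, it should be infeasible to find a different y with h(y) = h(x).
With a 834-bit output, a generic search for a second preimage costs about 2^834 evaluations (each trial matches the fixed target with probability 2^-834).
Step 3: Security level = 834 bits.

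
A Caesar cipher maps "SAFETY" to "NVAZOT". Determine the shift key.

Step 1: Compare first letters: S (position 18) -> N (position 13).
Step 2: Shift = (13 - 18) mod 26 = 21.
The shift value is 21.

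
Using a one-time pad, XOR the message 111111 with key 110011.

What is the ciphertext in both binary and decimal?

Step 1: Write out the XOR operation bit by bit:
  Message: 111111
  Key:     110011
  XOR:     001100
Step 2: Convert to decimal: 001100 = 12.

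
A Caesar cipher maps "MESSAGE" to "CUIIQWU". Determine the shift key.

Step 1: Compare first letters: M (position 12) -> C (position 2).
Step 2: Shift = (2 - 12) mod 26 = 16.
The shift value is 16.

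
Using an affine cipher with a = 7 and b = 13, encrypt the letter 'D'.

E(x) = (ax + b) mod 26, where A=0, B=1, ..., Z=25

Step 1: Convert 'D' to number: x = 3.
Step 2: E(3) = (7 * 3 + 13) mod 26 = 34 mod 26 = 8.
Step 3: Convert 8 back to letter: I.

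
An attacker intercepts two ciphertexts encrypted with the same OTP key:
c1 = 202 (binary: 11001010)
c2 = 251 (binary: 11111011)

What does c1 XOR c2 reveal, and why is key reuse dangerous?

Step 1: c1 XOR c2 = (m1 XOR k) XOR (m2 XOR k).
Step 2: By XOR associativity/commutativity: = m1 XOR m2 XOR k XOR k = m1 XOR m2.
Step 3: 11001010 XOR 11111011 = 00110001 = 49.
Step 4: The key cancels out! An attacker learns m1 XOR m2 = 49, revealing the relationship between plaintexts.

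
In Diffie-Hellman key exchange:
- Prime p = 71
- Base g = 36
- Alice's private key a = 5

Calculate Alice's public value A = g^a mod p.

Step 1: A = g^a mod p = 36^5 mod 71.
  36^1 mod 71 = 36
  36^2 mod 71 = (36 * 36) mod 71 = 18
  36^3 mod 71 = (18 * 36) mod 71 = 9
  36^4 mod 71 = (9 * 36) mod 71 = 40
  36^5 mod 71 = (40 * 36) mod 71 = 20
Result: A = 20.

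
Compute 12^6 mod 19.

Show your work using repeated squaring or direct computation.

Step 1: Compute 12^6 mod 19 step by step, reducing modulo 19 at each step.
  12^1 mod 19 = 12
  12^2 mod 19 = (12 * 12) mod 19 = 11
  12^3 mod 19 = (11 * 12) mod 19 = 18
  12^4 mod 19 = (18 * 12) mod 19 = 7
  12^5 mod 19 = (7 * 12) mod 19 = 8
  12^6 mod 19 = (8 * 12) mod 19 = 1
Step 2: Result = 1.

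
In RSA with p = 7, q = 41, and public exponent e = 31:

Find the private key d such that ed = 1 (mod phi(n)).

Step 1: n = 7 * 41 = 287.
Step 2: phi(n) = 6 * 40 = 240.
Step 3: Find d such that 31 * d = 1 (mod 240).
Step 4: d = 31^(-1) mod 240 = 31.
Verification: 31 * 31 = 961 = 4 * 240 + 1.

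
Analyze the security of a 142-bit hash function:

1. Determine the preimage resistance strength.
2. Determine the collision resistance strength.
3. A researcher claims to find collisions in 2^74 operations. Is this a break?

Step 1: Preimage resistance requires brute-force of 2^142 operations.
Step 2: Collision resistance (birthday bound) = 2^(142/2) = 2^71.
Step 3: The claimed attack costs 2^74 operations.
Step 4: Since 2^74 >= 2^71, the claimed attack is no faster than the generic birthday attack, so this does not break collision resistance.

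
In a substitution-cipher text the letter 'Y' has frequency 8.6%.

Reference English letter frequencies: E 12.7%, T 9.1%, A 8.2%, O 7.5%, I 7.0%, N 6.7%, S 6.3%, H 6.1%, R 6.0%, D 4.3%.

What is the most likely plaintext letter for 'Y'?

Step 1: The observed frequency is 8.6%.
Step 2: Compare with English frequencies:
  E: 12.7% (difference: 4.1%)
  T: 9.1% (difference: 0.5%)
  A: 8.2% (difference: 0.4%) <-- closest
  O: 7.5% (difference: 1.1%)
  I: 7.0% (difference: 1.6%)
  N: 6.7% (difference: 1.9%)
  S: 6.3% (difference: 2.3%)
  H: 6.1% (difference: 2.5%)
  R: 6.0% (difference: 2.6%)
  D: 4.3% (difference: 4.3%)
Step 3: 'Y' most likely represents 'A' (frequency 8.2%).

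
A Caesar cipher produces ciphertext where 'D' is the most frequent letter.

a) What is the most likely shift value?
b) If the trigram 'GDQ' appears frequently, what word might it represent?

Step 1: In English, 'E' is the most frequent letter (12.7%).
Step 2: The most frequent ciphertext letter is 'D' (position 3).
Step 3: Shift = (3 - 4) mod 26 = 25.
Step 4: Decrypt 'GDQ' by shifting back 25:
  G -> H
  D -> E
  Q -> R
Step 5: 'GDQ' decrypts to 'HER'.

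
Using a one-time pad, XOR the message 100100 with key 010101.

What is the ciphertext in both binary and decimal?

Step 1: Write out the XOR operation bit by bit:
  Message: 100100
  Key:     010101
  XOR:     110001
Step 2: Convert to decimal: 110001 = 49.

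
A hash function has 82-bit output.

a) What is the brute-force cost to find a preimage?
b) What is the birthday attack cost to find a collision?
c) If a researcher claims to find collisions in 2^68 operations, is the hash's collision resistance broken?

Step 1: Preimage resistance requires brute-force of 2^82 operations.
Step 2: Collision resistance (birthday bound) = 2^(82/2) = 2^41.
Step 3: The claimed attack costs 2^68 operations.
Step 4: Since 2^68 >= 2^41, the claimed attack is no faster than the generic birthday attack, so this does not break collision resistance.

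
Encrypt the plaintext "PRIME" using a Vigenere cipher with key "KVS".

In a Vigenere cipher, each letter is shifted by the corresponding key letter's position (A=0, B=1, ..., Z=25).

Step 1: Repeat key to match plaintext length:
  Plaintext: PRIME
  Key:       KVSKV
Step 2: Encrypt each letter:
  P(15) + K(10) = (15+10) mod 26 = 25 = Z
  R(17) + V(21) = (17+21) mod 26 = 12 = M
  I(8) + S(18) = (8+18) mod 26 = 0 = A
  M(12) + K(10) = (12+10) mod 26 = 22 = W
  E(4) + V(21) = (4+21) mod 26 = 25 = Z
Ciphertext: ZMAWZ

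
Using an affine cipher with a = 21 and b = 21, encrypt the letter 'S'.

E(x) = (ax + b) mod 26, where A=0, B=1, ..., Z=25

Step 1: Convert 'S' to number: x = 18.
Step 2: E(18) = (21 * 18 + 21) mod 26 = 399 mod 26 = 9.
Step 3: Convert 9 back to letter: J.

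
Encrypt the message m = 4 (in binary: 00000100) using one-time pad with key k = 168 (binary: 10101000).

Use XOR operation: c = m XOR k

Step 1: Write out the XOR operation bit by bit:
  Message: 00000100
  Key:     10101000
  XOR:     10101100
Step 2: Convert to decimal: 10101100 = 172.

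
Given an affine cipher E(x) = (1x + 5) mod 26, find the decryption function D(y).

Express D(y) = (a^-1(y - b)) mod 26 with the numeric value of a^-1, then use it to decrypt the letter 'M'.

Step 1: Find a^-1, the modular inverse of 1 mod 26.
Step 2: We need 1 * a^-1 = 1 (mod 26).
Step 3: 1 * 1 = 1 = 0 * 26 + 1, so a^-1 = 1.
Step 4: D(y) = 1(y - 5) mod 26.
Step 5: Apply to 'M' (y = 12): D(12) = 1 * (12 - 5) mod 26 = 1 * 7 mod 26 = 7 -> 'H'.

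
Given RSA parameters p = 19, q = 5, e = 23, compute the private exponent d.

Step 1: n = 19 * 5 = 95.
Step 2: phi(n) = 18 * 4 = 72.
Step 3: Find d such that 23 * d = 1 (mod 72).
Step 4: d = 23^(-1) mod 72 = 47.
Verification: 23 * 47 = 1081 = 15 * 72 + 1.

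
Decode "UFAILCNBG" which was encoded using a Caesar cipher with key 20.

Step 1: Reverse the shift by subtracting 20 from each letter position.
  U (position 20) -> position (20-20) mod 26 = 0 -> A
  F (position 5) -> position (5-20) mod 26 = 11 -> L
  A (position 0) -> position (0-20) mod 26 = 6 -> G
  I (position 8) -> position (8-20) mod 26 = 14 -> O
  L (position 11) -> position (11-20) mod 26 = 17 -> R
  C (position 2) -> position (2-20) mod 26 = 8 -> I
  N (position 13) -> position (13-20) mod 26 = 19 -> T
  B (position 1) -> position (1-20) mod 26 = 7 -> H
  G (position 6) -> position (6-20) mod 26 = 12 -> M
Decrypted message: ALGORITHM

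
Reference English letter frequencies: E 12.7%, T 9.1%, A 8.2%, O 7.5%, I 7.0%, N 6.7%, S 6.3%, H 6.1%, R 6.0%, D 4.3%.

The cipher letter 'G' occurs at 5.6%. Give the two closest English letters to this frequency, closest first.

Step 1: Observed frequency of 'G' is 5.6%.
Step 2: Compute distances to each reference frequency and sort:
  R (6.0%): difference = 0.4% <-- BEST
  H (6.1%): difference = 0.5% <-- RUNNER-UP
  S (6.3%): difference = 0.7%
  N (6.7%): difference = 1.1%
  D (4.3%): difference = 1.3%
Step 3: Most likely is 'R' (6.0%, diff 0.4%); second most likely is 'H' (6.1%, diff 0.5%).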